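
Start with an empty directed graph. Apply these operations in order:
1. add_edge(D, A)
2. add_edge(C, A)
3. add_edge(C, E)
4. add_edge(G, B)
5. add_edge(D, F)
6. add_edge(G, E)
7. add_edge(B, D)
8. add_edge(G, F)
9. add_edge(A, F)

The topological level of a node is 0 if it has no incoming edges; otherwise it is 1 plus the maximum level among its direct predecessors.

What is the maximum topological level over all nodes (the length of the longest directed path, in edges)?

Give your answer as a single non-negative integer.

Answer: 4

Derivation:
Op 1: add_edge(D, A). Edges now: 1
Op 2: add_edge(C, A). Edges now: 2
Op 3: add_edge(C, E). Edges now: 3
Op 4: add_edge(G, B). Edges now: 4
Op 5: add_edge(D, F). Edges now: 5
Op 6: add_edge(G, E). Edges now: 6
Op 7: add_edge(B, D). Edges now: 7
Op 8: add_edge(G, F). Edges now: 8
Op 9: add_edge(A, F). Edges now: 9
Compute levels (Kahn BFS):
  sources (in-degree 0): C, G
  process C: level=0
    C->A: in-degree(A)=1, level(A)>=1
    C->E: in-degree(E)=1, level(E)>=1
  process G: level=0
    G->B: in-degree(B)=0, level(B)=1, enqueue
    G->E: in-degree(E)=0, level(E)=1, enqueue
    G->F: in-degree(F)=2, level(F)>=1
  process B: level=1
    B->D: in-degree(D)=0, level(D)=2, enqueue
  process E: level=1
  process D: level=2
    D->A: in-degree(A)=0, level(A)=3, enqueue
    D->F: in-degree(F)=1, level(F)>=3
  process A: level=3
    A->F: in-degree(F)=0, level(F)=4, enqueue
  process F: level=4
All levels: A:3, B:1, C:0, D:2, E:1, F:4, G:0
max level = 4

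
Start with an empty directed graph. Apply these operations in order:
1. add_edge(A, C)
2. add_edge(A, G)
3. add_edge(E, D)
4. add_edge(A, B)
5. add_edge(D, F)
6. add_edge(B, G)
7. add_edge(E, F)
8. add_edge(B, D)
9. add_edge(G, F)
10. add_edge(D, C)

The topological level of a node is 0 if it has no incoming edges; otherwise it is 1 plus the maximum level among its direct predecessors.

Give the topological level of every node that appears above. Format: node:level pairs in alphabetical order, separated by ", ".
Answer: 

Answer: A:0, B:1, C:3, D:2, E:0, F:3, G:2

Derivation:
Op 1: add_edge(A, C). Edges now: 1
Op 2: add_edge(A, G). Edges now: 2
Op 3: add_edge(E, D). Edges now: 3
Op 4: add_edge(A, B). Edges now: 4
Op 5: add_edge(D, F). Edges now: 5
Op 6: add_edge(B, G). Edges now: 6
Op 7: add_edge(E, F). Edges now: 7
Op 8: add_edge(B, D). Edges now: 8
Op 9: add_edge(G, F). Edges now: 9
Op 10: add_edge(D, C). Edges now: 10
Compute levels (Kahn BFS):
  sources (in-degree 0): A, E
  process A: level=0
    A->B: in-degree(B)=0, level(B)=1, enqueue
    A->C: in-degree(C)=1, level(C)>=1
    A->G: in-degree(G)=1, level(G)>=1
  process E: level=0
    E->D: in-degree(D)=1, level(D)>=1
    E->F: in-degree(F)=2, level(F)>=1
  process B: level=1
    B->D: in-degree(D)=0, level(D)=2, enqueue
    B->G: in-degree(G)=0, level(G)=2, enqueue
  process D: level=2
    D->C: in-degree(C)=0, level(C)=3, enqueue
    D->F: in-degree(F)=1, level(F)>=3
  process G: level=2
    G->F: in-degree(F)=0, level(F)=3, enqueue
  process C: level=3
  process F: level=3
All levels: A:0, B:1, C:3, D:2, E:0, F:3, G:2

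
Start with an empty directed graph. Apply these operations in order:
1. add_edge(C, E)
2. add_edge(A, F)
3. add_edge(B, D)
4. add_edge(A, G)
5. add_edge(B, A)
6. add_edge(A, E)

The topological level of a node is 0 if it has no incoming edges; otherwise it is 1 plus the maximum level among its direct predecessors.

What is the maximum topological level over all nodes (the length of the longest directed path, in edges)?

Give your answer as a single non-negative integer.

Op 1: add_edge(C, E). Edges now: 1
Op 2: add_edge(A, F). Edges now: 2
Op 3: add_edge(B, D). Edges now: 3
Op 4: add_edge(A, G). Edges now: 4
Op 5: add_edge(B, A). Edges now: 5
Op 6: add_edge(A, E). Edges now: 6
Compute levels (Kahn BFS):
  sources (in-degree 0): B, C
  process B: level=0
    B->A: in-degree(A)=0, level(A)=1, enqueue
    B->D: in-degree(D)=0, level(D)=1, enqueue
  process C: level=0
    C->E: in-degree(E)=1, level(E)>=1
  process A: level=1
    A->E: in-degree(E)=0, level(E)=2, enqueue
    A->F: in-degree(F)=0, level(F)=2, enqueue
    A->G: in-degree(G)=0, level(G)=2, enqueue
  process D: level=1
  process E: level=2
  process F: level=2
  process G: level=2
All levels: A:1, B:0, C:0, D:1, E:2, F:2, G:2
max level = 2

Answer: 2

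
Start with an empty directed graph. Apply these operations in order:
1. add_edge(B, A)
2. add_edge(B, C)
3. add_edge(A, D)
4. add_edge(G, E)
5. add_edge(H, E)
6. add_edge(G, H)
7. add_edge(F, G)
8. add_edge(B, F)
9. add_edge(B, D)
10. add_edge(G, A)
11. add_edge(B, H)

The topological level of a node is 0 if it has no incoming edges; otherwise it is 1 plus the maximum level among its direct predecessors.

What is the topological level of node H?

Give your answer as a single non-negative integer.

Answer: 3

Derivation:
Op 1: add_edge(B, A). Edges now: 1
Op 2: add_edge(B, C). Edges now: 2
Op 3: add_edge(A, D). Edges now: 3
Op 4: add_edge(G, E). Edges now: 4
Op 5: add_edge(H, E). Edges now: 5
Op 6: add_edge(G, H). Edges now: 6
Op 7: add_edge(F, G). Edges now: 7
Op 8: add_edge(B, F). Edges now: 8
Op 9: add_edge(B, D). Edges now: 9
Op 10: add_edge(G, A). Edges now: 10
Op 11: add_edge(B, H). Edges now: 11
Compute levels (Kahn BFS):
  sources (in-degree 0): B
  process B: level=0
    B->A: in-degree(A)=1, level(A)>=1
    B->C: in-degree(C)=0, level(C)=1, enqueue
    B->D: in-degree(D)=1, level(D)>=1
    B->F: in-degree(F)=0, level(F)=1, enqueue
    B->H: in-degree(H)=1, level(H)>=1
  process C: level=1
  process F: level=1
    F->G: in-degree(G)=0, level(G)=2, enqueue
  process G: level=2
    G->A: in-degree(A)=0, level(A)=3, enqueue
    G->E: in-degree(E)=1, level(E)>=3
    G->H: in-degree(H)=0, level(H)=3, enqueue
  process A: level=3
    A->D: in-degree(D)=0, level(D)=4, enqueue
  process H: level=3
    H->E: in-degree(E)=0, level(E)=4, enqueue
  process D: level=4
  process E: level=4
All levels: A:3, B:0, C:1, D:4, E:4, F:1, G:2, H:3
level(H) = 3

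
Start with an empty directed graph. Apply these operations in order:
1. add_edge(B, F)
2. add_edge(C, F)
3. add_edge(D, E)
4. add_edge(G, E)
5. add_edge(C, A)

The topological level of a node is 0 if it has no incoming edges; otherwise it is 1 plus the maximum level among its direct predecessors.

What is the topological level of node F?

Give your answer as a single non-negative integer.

Answer: 1

Derivation:
Op 1: add_edge(B, F). Edges now: 1
Op 2: add_edge(C, F). Edges now: 2
Op 3: add_edge(D, E). Edges now: 3
Op 4: add_edge(G, E). Edges now: 4
Op 5: add_edge(C, A). Edges now: 5
Compute levels (Kahn BFS):
  sources (in-degree 0): B, C, D, G
  process B: level=0
    B->F: in-degree(F)=1, level(F)>=1
  process C: level=0
    C->A: in-degree(A)=0, level(A)=1, enqueue
    C->F: in-degree(F)=0, level(F)=1, enqueue
  process D: level=0
    D->E: in-degree(E)=1, level(E)>=1
  process G: level=0
    G->E: in-degree(E)=0, level(E)=1, enqueue
  process A: level=1
  process F: level=1
  process E: level=1
All levels: A:1, B:0, C:0, D:0, E:1, F:1, G:0
level(F) = 1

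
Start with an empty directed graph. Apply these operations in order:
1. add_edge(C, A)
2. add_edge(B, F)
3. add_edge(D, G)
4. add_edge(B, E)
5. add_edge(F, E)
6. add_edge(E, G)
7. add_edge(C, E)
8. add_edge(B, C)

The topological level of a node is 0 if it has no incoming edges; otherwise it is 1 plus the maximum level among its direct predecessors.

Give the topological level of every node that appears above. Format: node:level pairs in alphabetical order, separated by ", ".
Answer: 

Answer: A:2, B:0, C:1, D:0, E:2, F:1, G:3

Derivation:
Op 1: add_edge(C, A). Edges now: 1
Op 2: add_edge(B, F). Edges now: 2
Op 3: add_edge(D, G). Edges now: 3
Op 4: add_edge(B, E). Edges now: 4
Op 5: add_edge(F, E). Edges now: 5
Op 6: add_edge(E, G). Edges now: 6
Op 7: add_edge(C, E). Edges now: 7
Op 8: add_edge(B, C). Edges now: 8
Compute levels (Kahn BFS):
  sources (in-degree 0): B, D
  process B: level=0
    B->C: in-degree(C)=0, level(C)=1, enqueue
    B->E: in-degree(E)=2, level(E)>=1
    B->F: in-degree(F)=0, level(F)=1, enqueue
  process D: level=0
    D->G: in-degree(G)=1, level(G)>=1
  process C: level=1
    C->A: in-degree(A)=0, level(A)=2, enqueue
    C->E: in-degree(E)=1, level(E)>=2
  process F: level=1
    F->E: in-degree(E)=0, level(E)=2, enqueue
  process A: level=2
  process E: level=2
    E->G: in-degree(G)=0, level(G)=3, enqueue
  process G: level=3
All levels: A:2, B:0, C:1, D:0, E:2, F:1, G:3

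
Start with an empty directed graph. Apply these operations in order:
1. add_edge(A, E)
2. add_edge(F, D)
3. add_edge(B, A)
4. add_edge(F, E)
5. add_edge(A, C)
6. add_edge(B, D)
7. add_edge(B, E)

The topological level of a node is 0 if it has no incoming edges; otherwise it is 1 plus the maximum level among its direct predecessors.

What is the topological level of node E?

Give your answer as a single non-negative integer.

Answer: 2

Derivation:
Op 1: add_edge(A, E). Edges now: 1
Op 2: add_edge(F, D). Edges now: 2
Op 3: add_edge(B, A). Edges now: 3
Op 4: add_edge(F, E). Edges now: 4
Op 5: add_edge(A, C). Edges now: 5
Op 6: add_edge(B, D). Edges now: 6
Op 7: add_edge(B, E). Edges now: 7
Compute levels (Kahn BFS):
  sources (in-degree 0): B, F
  process B: level=0
    B->A: in-degree(A)=0, level(A)=1, enqueue
    B->D: in-degree(D)=1, level(D)>=1
    B->E: in-degree(E)=2, level(E)>=1
  process F: level=0
    F->D: in-degree(D)=0, level(D)=1, enqueue
    F->E: in-degree(E)=1, level(E)>=1
  process A: level=1
    A->C: in-degree(C)=0, level(C)=2, enqueue
    A->E: in-degree(E)=0, level(E)=2, enqueue
  process D: level=1
  process C: level=2
  process E: level=2
All levels: A:1, B:0, C:2, D:1, E:2, F:0
level(E) = 2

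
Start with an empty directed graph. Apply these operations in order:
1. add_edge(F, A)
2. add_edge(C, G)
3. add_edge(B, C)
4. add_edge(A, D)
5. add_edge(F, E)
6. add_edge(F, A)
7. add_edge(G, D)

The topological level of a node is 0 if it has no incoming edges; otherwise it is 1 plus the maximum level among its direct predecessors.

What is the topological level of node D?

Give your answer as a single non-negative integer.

Op 1: add_edge(F, A). Edges now: 1
Op 2: add_edge(C, G). Edges now: 2
Op 3: add_edge(B, C). Edges now: 3
Op 4: add_edge(A, D). Edges now: 4
Op 5: add_edge(F, E). Edges now: 5
Op 6: add_edge(F, A) (duplicate, no change). Edges now: 5
Op 7: add_edge(G, D). Edges now: 6
Compute levels (Kahn BFS):
  sources (in-degree 0): B, F
  process B: level=0
    B->C: in-degree(C)=0, level(C)=1, enqueue
  process F: level=0
    F->A: in-degree(A)=0, level(A)=1, enqueue
    F->E: in-degree(E)=0, level(E)=1, enqueue
  process C: level=1
    C->G: in-degree(G)=0, level(G)=2, enqueue
  process A: level=1
    A->D: in-degree(D)=1, level(D)>=2
  process E: level=1
  process G: level=2
    G->D: in-degree(D)=0, level(D)=3, enqueue
  process D: level=3
All levels: A:1, B:0, C:1, D:3, E:1, F:0, G:2
level(D) = 3

Answer: 3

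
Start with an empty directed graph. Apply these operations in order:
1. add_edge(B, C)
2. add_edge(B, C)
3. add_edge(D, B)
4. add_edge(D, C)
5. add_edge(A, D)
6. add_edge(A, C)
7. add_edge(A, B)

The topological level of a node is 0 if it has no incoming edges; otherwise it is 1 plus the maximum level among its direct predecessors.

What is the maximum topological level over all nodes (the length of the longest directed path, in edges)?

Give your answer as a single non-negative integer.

Op 1: add_edge(B, C). Edges now: 1
Op 2: add_edge(B, C) (duplicate, no change). Edges now: 1
Op 3: add_edge(D, B). Edges now: 2
Op 4: add_edge(D, C). Edges now: 3
Op 5: add_edge(A, D). Edges now: 4
Op 6: add_edge(A, C). Edges now: 5
Op 7: add_edge(A, B). Edges now: 6
Compute levels (Kahn BFS):
  sources (in-degree 0): A
  process A: level=0
    A->B: in-degree(B)=1, level(B)>=1
    A->C: in-degree(C)=2, level(C)>=1
    A->D: in-degree(D)=0, level(D)=1, enqueue
  process D: level=1
    D->B: in-degree(B)=0, level(B)=2, enqueue
    D->C: in-degree(C)=1, level(C)>=2
  process B: level=2
    B->C: in-degree(C)=0, level(C)=3, enqueue
  process C: level=3
All levels: A:0, B:2, C:3, D:1
max level = 3

Answer: 3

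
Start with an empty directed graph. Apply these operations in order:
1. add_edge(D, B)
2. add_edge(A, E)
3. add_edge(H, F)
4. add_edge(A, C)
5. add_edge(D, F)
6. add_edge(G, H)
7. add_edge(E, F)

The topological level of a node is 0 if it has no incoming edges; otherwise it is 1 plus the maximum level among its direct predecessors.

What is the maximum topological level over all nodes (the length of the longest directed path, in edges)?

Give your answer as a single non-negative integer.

Op 1: add_edge(D, B). Edges now: 1
Op 2: add_edge(A, E). Edges now: 2
Op 3: add_edge(H, F). Edges now: 3
Op 4: add_edge(A, C). Edges now: 4
Op 5: add_edge(D, F). Edges now: 5
Op 6: add_edge(G, H). Edges now: 6
Op 7: add_edge(E, F). Edges now: 7
Compute levels (Kahn BFS):
  sources (in-degree 0): A, D, G
  process A: level=0
    A->C: in-degree(C)=0, level(C)=1, enqueue
    A->E: in-degree(E)=0, level(E)=1, enqueue
  process D: level=0
    D->B: in-degree(B)=0, level(B)=1, enqueue
    D->F: in-degree(F)=2, level(F)>=1
  process G: level=0
    G->H: in-degree(H)=0, level(H)=1, enqueue
  process C: level=1
  process E: level=1
    E->F: in-degree(F)=1, level(F)>=2
  process B: level=1
  process H: level=1
    H->F: in-degree(F)=0, level(F)=2, enqueue
  process F: level=2
All levels: A:0, B:1, C:1, D:0, E:1, F:2, G:0, H:1
max level = 2

Answer: 2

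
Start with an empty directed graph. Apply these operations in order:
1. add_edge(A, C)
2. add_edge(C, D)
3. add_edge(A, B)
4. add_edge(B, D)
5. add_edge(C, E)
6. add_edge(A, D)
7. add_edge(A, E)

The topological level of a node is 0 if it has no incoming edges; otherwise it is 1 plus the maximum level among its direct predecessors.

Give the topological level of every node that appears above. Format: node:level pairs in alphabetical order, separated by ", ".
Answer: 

Op 1: add_edge(A, C). Edges now: 1
Op 2: add_edge(C, D). Edges now: 2
Op 3: add_edge(A, B). Edges now: 3
Op 4: add_edge(B, D). Edges now: 4
Op 5: add_edge(C, E). Edges now: 5
Op 6: add_edge(A, D). Edges now: 6
Op 7: add_edge(A, E). Edges now: 7
Compute levels (Kahn BFS):
  sources (in-degree 0): A
  process A: level=0
    A->B: in-degree(B)=0, level(B)=1, enqueue
    A->C: in-degree(C)=0, level(C)=1, enqueue
    A->D: in-degree(D)=2, level(D)>=1
    A->E: in-degree(E)=1, level(E)>=1
  process B: level=1
    B->D: in-degree(D)=1, level(D)>=2
  process C: level=1
    C->D: in-degree(D)=0, level(D)=2, enqueue
    C->E: in-degree(E)=0, level(E)=2, enqueue
  process D: level=2
  process E: level=2
All levels: A:0, B:1, C:1, D:2, E:2

Answer: A:0, B:1, C:1, D:2, E:2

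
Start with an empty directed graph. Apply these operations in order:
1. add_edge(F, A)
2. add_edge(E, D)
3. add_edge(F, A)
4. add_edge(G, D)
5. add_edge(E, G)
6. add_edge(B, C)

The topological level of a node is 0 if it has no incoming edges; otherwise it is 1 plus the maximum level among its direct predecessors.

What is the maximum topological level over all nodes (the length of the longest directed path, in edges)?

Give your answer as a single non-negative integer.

Answer: 2

Derivation:
Op 1: add_edge(F, A). Edges now: 1
Op 2: add_edge(E, D). Edges now: 2
Op 3: add_edge(F, A) (duplicate, no change). Edges now: 2
Op 4: add_edge(G, D). Edges now: 3
Op 5: add_edge(E, G). Edges now: 4
Op 6: add_edge(B, C). Edges now: 5
Compute levels (Kahn BFS):
  sources (in-degree 0): B, E, F
  process B: level=0
    B->C: in-degree(C)=0, level(C)=1, enqueue
  process E: level=0
    E->D: in-degree(D)=1, level(D)>=1
    E->G: in-degree(G)=0, level(G)=1, enqueue
  process F: level=0
    F->A: in-degree(A)=0, level(A)=1, enqueue
  process C: level=1
  process G: level=1
    G->D: in-degree(D)=0, level(D)=2, enqueue
  process A: level=1
  process D: level=2
All levels: A:1, B:0, C:1, D:2, E:0, F:0, G:1
max level = 2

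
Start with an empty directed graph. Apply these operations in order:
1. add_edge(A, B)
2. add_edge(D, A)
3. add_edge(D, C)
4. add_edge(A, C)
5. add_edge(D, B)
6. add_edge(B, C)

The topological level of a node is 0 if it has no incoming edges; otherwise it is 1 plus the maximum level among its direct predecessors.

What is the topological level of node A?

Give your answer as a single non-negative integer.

Answer: 1

Derivation:
Op 1: add_edge(A, B). Edges now: 1
Op 2: add_edge(D, A). Edges now: 2
Op 3: add_edge(D, C). Edges now: 3
Op 4: add_edge(A, C). Edges now: 4
Op 5: add_edge(D, B). Edges now: 5
Op 6: add_edge(B, C). Edges now: 6
Compute levels (Kahn BFS):
  sources (in-degree 0): D
  process D: level=0
    D->A: in-degree(A)=0, level(A)=1, enqueue
    D->B: in-degree(B)=1, level(B)>=1
    D->C: in-degree(C)=2, level(C)>=1
  process A: level=1
    A->B: in-degree(B)=0, level(B)=2, enqueue
    A->C: in-degree(C)=1, level(C)>=2
  process B: level=2
    B->C: in-degree(C)=0, level(C)=3, enqueue
  process C: level=3
All levels: A:1, B:2, C:3, D:0
level(A) = 1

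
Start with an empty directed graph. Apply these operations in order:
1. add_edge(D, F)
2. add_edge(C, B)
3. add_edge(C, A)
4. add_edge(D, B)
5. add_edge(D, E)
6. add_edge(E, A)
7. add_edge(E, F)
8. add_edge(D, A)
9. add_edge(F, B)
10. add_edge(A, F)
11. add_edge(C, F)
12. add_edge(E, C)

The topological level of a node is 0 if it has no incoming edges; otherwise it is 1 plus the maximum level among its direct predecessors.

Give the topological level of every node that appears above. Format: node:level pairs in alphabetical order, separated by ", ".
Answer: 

Op 1: add_edge(D, F). Edges now: 1
Op 2: add_edge(C, B). Edges now: 2
Op 3: add_edge(C, A). Edges now: 3
Op 4: add_edge(D, B). Edges now: 4
Op 5: add_edge(D, E). Edges now: 5
Op 6: add_edge(E, A). Edges now: 6
Op 7: add_edge(E, F). Edges now: 7
Op 8: add_edge(D, A). Edges now: 8
Op 9: add_edge(F, B). Edges now: 9
Op 10: add_edge(A, F). Edges now: 10
Op 11: add_edge(C, F). Edges now: 11
Op 12: add_edge(E, C). Edges now: 12
Compute levels (Kahn BFS):
  sources (in-degree 0): D
  process D: level=0
    D->A: in-degree(A)=2, level(A)>=1
    D->B: in-degree(B)=2, level(B)>=1
    D->E: in-degree(E)=0, level(E)=1, enqueue
    D->F: in-degree(F)=3, level(F)>=1
  process E: level=1
    E->A: in-degree(A)=1, level(A)>=2
    E->C: in-degree(C)=0, level(C)=2, enqueue
    E->F: in-degree(F)=2, level(F)>=2
  process C: level=2
    C->A: in-degree(A)=0, level(A)=3, enqueue
    C->B: in-degree(B)=1, level(B)>=3
    C->F: in-degree(F)=1, level(F)>=3
  process A: level=3
    A->F: in-degree(F)=0, level(F)=4, enqueue
  process F: level=4
    F->B: in-degree(B)=0, level(B)=5, enqueue
  process B: level=5
All levels: A:3, B:5, C:2, D:0, E:1, F:4

Answer: A:3, B:5, C:2, D:0, E:1, F:4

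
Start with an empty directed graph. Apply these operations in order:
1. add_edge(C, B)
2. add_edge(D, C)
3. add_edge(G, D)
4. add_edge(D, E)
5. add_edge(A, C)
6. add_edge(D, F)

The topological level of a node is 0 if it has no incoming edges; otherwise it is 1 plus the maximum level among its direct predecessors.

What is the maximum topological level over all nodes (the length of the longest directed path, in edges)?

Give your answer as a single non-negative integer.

Op 1: add_edge(C, B). Edges now: 1
Op 2: add_edge(D, C). Edges now: 2
Op 3: add_edge(G, D). Edges now: 3
Op 4: add_edge(D, E). Edges now: 4
Op 5: add_edge(A, C). Edges now: 5
Op 6: add_edge(D, F). Edges now: 6
Compute levels (Kahn BFS):
  sources (in-degree 0): A, G
  process A: level=0
    A->C: in-degree(C)=1, level(C)>=1
  process G: level=0
    G->D: in-degree(D)=0, level(D)=1, enqueue
  process D: level=1
    D->C: in-degree(C)=0, level(C)=2, enqueue
    D->E: in-degree(E)=0, level(E)=2, enqueue
    D->F: in-degree(F)=0, level(F)=2, enqueue
  process C: level=2
    C->B: in-degree(B)=0, level(B)=3, enqueue
  process E: level=2
  process F: level=2
  process B: level=3
All levels: A:0, B:3, C:2, D:1, E:2, F:2, G:0
max level = 3

Answer: 3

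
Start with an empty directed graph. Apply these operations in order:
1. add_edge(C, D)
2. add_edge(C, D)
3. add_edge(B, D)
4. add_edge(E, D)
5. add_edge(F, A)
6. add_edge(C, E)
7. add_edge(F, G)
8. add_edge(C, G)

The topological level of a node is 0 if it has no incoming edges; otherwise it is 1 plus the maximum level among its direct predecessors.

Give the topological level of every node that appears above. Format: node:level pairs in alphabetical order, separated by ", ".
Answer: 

Op 1: add_edge(C, D). Edges now: 1
Op 2: add_edge(C, D) (duplicate, no change). Edges now: 1
Op 3: add_edge(B, D). Edges now: 2
Op 4: add_edge(E, D). Edges now: 3
Op 5: add_edge(F, A). Edges now: 4
Op 6: add_edge(C, E). Edges now: 5
Op 7: add_edge(F, G). Edges now: 6
Op 8: add_edge(C, G). Edges now: 7
Compute levels (Kahn BFS):
  sources (in-degree 0): B, C, F
  process B: level=0
    B->D: in-degree(D)=2, level(D)>=1
  process C: level=0
    C->D: in-degree(D)=1, level(D)>=1
    C->E: in-degree(E)=0, level(E)=1, enqueue
    C->G: in-degree(G)=1, level(G)>=1
  process F: level=0
    F->A: in-degree(A)=0, level(A)=1, enqueue
    F->G: in-degree(G)=0, level(G)=1, enqueue
  process E: level=1
    E->D: in-degree(D)=0, level(D)=2, enqueue
  process A: level=1
  process G: level=1
  process D: level=2
All levels: A:1, B:0, C:0, D:2, E:1, F:0, G:1

Answer: A:1, B:0, C:0, D:2, E:1, F:0, G:1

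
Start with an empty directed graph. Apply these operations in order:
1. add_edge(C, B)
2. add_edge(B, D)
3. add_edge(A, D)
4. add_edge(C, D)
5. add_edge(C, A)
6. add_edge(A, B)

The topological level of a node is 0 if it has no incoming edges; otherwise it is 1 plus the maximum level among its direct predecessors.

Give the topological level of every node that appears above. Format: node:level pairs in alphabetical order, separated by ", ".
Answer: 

Answer: A:1, B:2, C:0, D:3

Derivation:
Op 1: add_edge(C, B). Edges now: 1
Op 2: add_edge(B, D). Edges now: 2
Op 3: add_edge(A, D). Edges now: 3
Op 4: add_edge(C, D). Edges now: 4
Op 5: add_edge(C, A). Edges now: 5
Op 6: add_edge(A, B). Edges now: 6
Compute levels (Kahn BFS):
  sources (in-degree 0): C
  process C: level=0
    C->A: in-degree(A)=0, level(A)=1, enqueue
    C->B: in-degree(B)=1, level(B)>=1
    C->D: in-degree(D)=2, level(D)>=1
  process A: level=1
    A->B: in-degree(B)=0, level(B)=2, enqueue
    A->D: in-degree(D)=1, level(D)>=2
  process B: level=2
    B->D: in-degree(D)=0, level(D)=3, enqueue
  process D: level=3
All levels: A:1, B:2, C:0, D:3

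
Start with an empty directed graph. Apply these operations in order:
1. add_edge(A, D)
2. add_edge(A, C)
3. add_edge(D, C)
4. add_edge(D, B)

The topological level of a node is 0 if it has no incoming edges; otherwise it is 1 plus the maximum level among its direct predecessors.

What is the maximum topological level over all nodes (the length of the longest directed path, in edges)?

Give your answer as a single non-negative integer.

Answer: 2

Derivation:
Op 1: add_edge(A, D). Edges now: 1
Op 2: add_edge(A, C). Edges now: 2
Op 3: add_edge(D, C). Edges now: 3
Op 4: add_edge(D, B). Edges now: 4
Compute levels (Kahn BFS):
  sources (in-degree 0): A
  process A: level=0
    A->C: in-degree(C)=1, level(C)>=1
    A->D: in-degree(D)=0, level(D)=1, enqueue
  process D: level=1
    D->B: in-degree(B)=0, level(B)=2, enqueue
    D->C: in-degree(C)=0, level(C)=2, enqueue
  process B: level=2
  process C: level=2
All levels: A:0, B:2, C:2, D:1
max level = 2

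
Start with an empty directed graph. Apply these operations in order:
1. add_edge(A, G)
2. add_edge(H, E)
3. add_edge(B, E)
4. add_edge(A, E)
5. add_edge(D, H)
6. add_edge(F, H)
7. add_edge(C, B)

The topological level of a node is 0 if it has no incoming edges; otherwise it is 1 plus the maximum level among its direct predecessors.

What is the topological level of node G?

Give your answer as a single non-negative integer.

Op 1: add_edge(A, G). Edges now: 1
Op 2: add_edge(H, E). Edges now: 2
Op 3: add_edge(B, E). Edges now: 3
Op 4: add_edge(A, E). Edges now: 4
Op 5: add_edge(D, H). Edges now: 5
Op 6: add_edge(F, H). Edges now: 6
Op 7: add_edge(C, B). Edges now: 7
Compute levels (Kahn BFS):
  sources (in-degree 0): A, C, D, F
  process A: level=0
    A->E: in-degree(E)=2, level(E)>=1
    A->G: in-degree(G)=0, level(G)=1, enqueue
  process C: level=0
    C->B: in-degree(B)=0, level(B)=1, enqueue
  process D: level=0
    D->H: in-degree(H)=1, level(H)>=1
  process F: level=0
    F->H: in-degree(H)=0, level(H)=1, enqueue
  process G: level=1
  process B: level=1
    B->E: in-degree(E)=1, level(E)>=2
  process H: level=1
    H->E: in-degree(E)=0, level(E)=2, enqueue
  process E: level=2
All levels: A:0, B:1, C:0, D:0, E:2, F:0, G:1, H:1
level(G) = 1

Answer: 1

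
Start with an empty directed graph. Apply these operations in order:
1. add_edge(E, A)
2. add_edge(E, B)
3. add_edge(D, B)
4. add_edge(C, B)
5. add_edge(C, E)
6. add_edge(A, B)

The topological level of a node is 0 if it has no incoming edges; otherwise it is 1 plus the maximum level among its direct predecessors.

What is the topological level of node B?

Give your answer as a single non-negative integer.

Op 1: add_edge(E, A). Edges now: 1
Op 2: add_edge(E, B). Edges now: 2
Op 3: add_edge(D, B). Edges now: 3
Op 4: add_edge(C, B). Edges now: 4
Op 5: add_edge(C, E). Edges now: 5
Op 6: add_edge(A, B). Edges now: 6
Compute levels (Kahn BFS):
  sources (in-degree 0): C, D
  process C: level=0
    C->B: in-degree(B)=3, level(B)>=1
    C->E: in-degree(E)=0, level(E)=1, enqueue
  process D: level=0
    D->B: in-degree(B)=2, level(B)>=1
  process E: level=1
    E->A: in-degree(A)=0, level(A)=2, enqueue
    E->B: in-degree(B)=1, level(B)>=2
  process A: level=2
    A->B: in-degree(B)=0, level(B)=3, enqueue
  process B: level=3
All levels: A:2, B:3, C:0, D:0, E:1
level(B) = 3

Answer: 3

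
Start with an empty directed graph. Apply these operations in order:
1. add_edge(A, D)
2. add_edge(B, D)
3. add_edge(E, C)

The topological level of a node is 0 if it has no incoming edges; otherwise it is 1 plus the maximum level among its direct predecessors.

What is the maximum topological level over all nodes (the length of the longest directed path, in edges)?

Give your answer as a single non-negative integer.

Op 1: add_edge(A, D). Edges now: 1
Op 2: add_edge(B, D). Edges now: 2
Op 3: add_edge(E, C). Edges now: 3
Compute levels (Kahn BFS):
  sources (in-degree 0): A, B, E
  process A: level=0
    A->D: in-degree(D)=1, level(D)>=1
  process B: level=0
    B->D: in-degree(D)=0, level(D)=1, enqueue
  process E: level=0
    E->C: in-degree(C)=0, level(C)=1, enqueue
  process D: level=1
  process C: level=1
All levels: A:0, B:0, C:1, D:1, E:0
max level = 1

Answer: 1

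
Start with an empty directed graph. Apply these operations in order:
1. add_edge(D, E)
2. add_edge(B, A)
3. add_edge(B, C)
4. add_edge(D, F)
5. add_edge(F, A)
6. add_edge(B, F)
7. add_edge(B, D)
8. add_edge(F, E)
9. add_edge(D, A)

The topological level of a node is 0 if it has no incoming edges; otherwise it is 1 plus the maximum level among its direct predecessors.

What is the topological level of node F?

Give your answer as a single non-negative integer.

Op 1: add_edge(D, E). Edges now: 1
Op 2: add_edge(B, A). Edges now: 2
Op 3: add_edge(B, C). Edges now: 3
Op 4: add_edge(D, F). Edges now: 4
Op 5: add_edge(F, A). Edges now: 5
Op 6: add_edge(B, F). Edges now: 6
Op 7: add_edge(B, D). Edges now: 7
Op 8: add_edge(F, E). Edges now: 8
Op 9: add_edge(D, A). Edges now: 9
Compute levels (Kahn BFS):
  sources (in-degree 0): B
  process B: level=0
    B->A: in-degree(A)=2, level(A)>=1
    B->C: in-degree(C)=0, level(C)=1, enqueue
    B->D: in-degree(D)=0, level(D)=1, enqueue
    B->F: in-degree(F)=1, level(F)>=1
  process C: level=1
  process D: level=1
    D->A: in-degree(A)=1, level(A)>=2
    D->E: in-degree(E)=1, level(E)>=2
    D->F: in-degree(F)=0, level(F)=2, enqueue
  process F: level=2
    F->A: in-degree(A)=0, level(A)=3, enqueue
    F->E: in-degree(E)=0, level(E)=3, enqueue
  process A: level=3
  process E: level=3
All levels: A:3, B:0, C:1, D:1, E:3, F:2
level(F) = 2

Answer: 2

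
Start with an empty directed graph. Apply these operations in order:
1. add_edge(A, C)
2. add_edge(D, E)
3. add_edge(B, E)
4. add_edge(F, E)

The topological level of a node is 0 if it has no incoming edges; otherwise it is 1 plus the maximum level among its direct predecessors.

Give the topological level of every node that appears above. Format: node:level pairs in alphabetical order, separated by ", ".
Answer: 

Answer: A:0, B:0, C:1, D:0, E:1, F:0

Derivation:
Op 1: add_edge(A, C). Edges now: 1
Op 2: add_edge(D, E). Edges now: 2
Op 3: add_edge(B, E). Edges now: 3
Op 4: add_edge(F, E). Edges now: 4
Compute levels (Kahn BFS):
  sources (in-degree 0): A, B, D, F
  process A: level=0
    A->C: in-degree(C)=0, level(C)=1, enqueue
  process B: level=0
    B->E: in-degree(E)=2, level(E)>=1
  process D: level=0
    D->E: in-degree(E)=1, level(E)>=1
  process F: level=0
    F->E: in-degree(E)=0, level(E)=1, enqueue
  process C: level=1
  process E: level=1
All levels: A:0, B:0, C:1, D:0, E:1, F:0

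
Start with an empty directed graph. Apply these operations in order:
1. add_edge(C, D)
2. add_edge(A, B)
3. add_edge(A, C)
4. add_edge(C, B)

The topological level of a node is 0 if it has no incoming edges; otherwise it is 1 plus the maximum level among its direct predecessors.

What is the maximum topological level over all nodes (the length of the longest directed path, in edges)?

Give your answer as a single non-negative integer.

Answer: 2

Derivation:
Op 1: add_edge(C, D). Edges now: 1
Op 2: add_edge(A, B). Edges now: 2
Op 3: add_edge(A, C). Edges now: 3
Op 4: add_edge(C, B). Edges now: 4
Compute levels (Kahn BFS):
  sources (in-degree 0): A
  process A: level=0
    A->B: in-degree(B)=1, level(B)>=1
    A->C: in-degree(C)=0, level(C)=1, enqueue
  process C: level=1
    C->B: in-degree(B)=0, level(B)=2, enqueue
    C->D: in-degree(D)=0, level(D)=2, enqueue
  process B: level=2
  process D: level=2
All levels: A:0, B:2, C:1, D:2
max level = 2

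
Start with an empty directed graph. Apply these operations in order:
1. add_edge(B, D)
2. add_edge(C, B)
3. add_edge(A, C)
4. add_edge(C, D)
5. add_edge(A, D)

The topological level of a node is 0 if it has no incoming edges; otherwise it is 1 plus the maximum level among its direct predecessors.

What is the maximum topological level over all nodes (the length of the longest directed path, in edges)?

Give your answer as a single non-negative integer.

Answer: 3

Derivation:
Op 1: add_edge(B, D). Edges now: 1
Op 2: add_edge(C, B). Edges now: 2
Op 3: add_edge(A, C). Edges now: 3
Op 4: add_edge(C, D). Edges now: 4
Op 5: add_edge(A, D). Edges now: 5
Compute levels (Kahn BFS):
  sources (in-degree 0): A
  process A: level=0
    A->C: in-degree(C)=0, level(C)=1, enqueue
    A->D: in-degree(D)=2, level(D)>=1
  process C: level=1
    C->B: in-degree(B)=0, level(B)=2, enqueue
    C->D: in-degree(D)=1, level(D)>=2
  process B: level=2
    B->D: in-degree(D)=0, level(D)=3, enqueue
  process D: level=3
All levels: A:0, B:2, C:1, D:3
max level = 3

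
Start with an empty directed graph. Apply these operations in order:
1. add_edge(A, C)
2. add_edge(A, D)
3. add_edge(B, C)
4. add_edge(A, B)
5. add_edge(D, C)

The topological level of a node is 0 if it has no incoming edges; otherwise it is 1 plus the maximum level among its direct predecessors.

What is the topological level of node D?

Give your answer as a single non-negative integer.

Op 1: add_edge(A, C). Edges now: 1
Op 2: add_edge(A, D). Edges now: 2
Op 3: add_edge(B, C). Edges now: 3
Op 4: add_edge(A, B). Edges now: 4
Op 5: add_edge(D, C). Edges now: 5
Compute levels (Kahn BFS):
  sources (in-degree 0): A
  process A: level=0
    A->B: in-degree(B)=0, level(B)=1, enqueue
    A->C: in-degree(C)=2, level(C)>=1
    A->D: in-degree(D)=0, level(D)=1, enqueue
  process B: level=1
    B->C: in-degree(C)=1, level(C)>=2
  process D: level=1
    D->C: in-degree(C)=0, level(C)=2, enqueue
  process C: level=2
All levels: A:0, B:1, C:2, D:1
level(D) = 1

Answer: 1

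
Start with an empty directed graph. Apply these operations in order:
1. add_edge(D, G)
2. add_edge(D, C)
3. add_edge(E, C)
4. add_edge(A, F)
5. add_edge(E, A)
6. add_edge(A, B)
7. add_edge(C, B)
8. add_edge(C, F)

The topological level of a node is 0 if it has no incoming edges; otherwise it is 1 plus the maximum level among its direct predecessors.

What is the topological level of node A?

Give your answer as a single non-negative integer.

Op 1: add_edge(D, G). Edges now: 1
Op 2: add_edge(D, C). Edges now: 2
Op 3: add_edge(E, C). Edges now: 3
Op 4: add_edge(A, F). Edges now: 4
Op 5: add_edge(E, A). Edges now: 5
Op 6: add_edge(A, B). Edges now: 6
Op 7: add_edge(C, B). Edges now: 7
Op 8: add_edge(C, F). Edges now: 8
Compute levels (Kahn BFS):
  sources (in-degree 0): D, E
  process D: level=0
    D->C: in-degree(C)=1, level(C)>=1
    D->G: in-degree(G)=0, level(G)=1, enqueue
  process E: level=0
    E->A: in-degree(A)=0, level(A)=1, enqueue
    E->C: in-degree(C)=0, level(C)=1, enqueue
  process G: level=1
  process A: level=1
    A->B: in-degree(B)=1, level(B)>=2
    A->F: in-degree(F)=1, level(F)>=2
  process C: level=1
    C->B: in-degree(B)=0, level(B)=2, enqueue
    C->F: in-degree(F)=0, level(F)=2, enqueue
  process B: level=2
  process F: level=2
All levels: A:1, B:2, C:1, D:0, E:0, F:2, G:1
level(A) = 1

Answer: 1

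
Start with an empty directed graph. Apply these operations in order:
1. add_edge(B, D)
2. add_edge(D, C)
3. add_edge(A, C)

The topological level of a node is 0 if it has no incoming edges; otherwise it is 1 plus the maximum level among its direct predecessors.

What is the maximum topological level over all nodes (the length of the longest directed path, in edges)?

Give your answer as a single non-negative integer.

Answer: 2

Derivation:
Op 1: add_edge(B, D). Edges now: 1
Op 2: add_edge(D, C). Edges now: 2
Op 3: add_edge(A, C). Edges now: 3
Compute levels (Kahn BFS):
  sources (in-degree 0): A, B
  process A: level=0
    A->C: in-degree(C)=1, level(C)>=1
  process B: level=0
    B->D: in-degree(D)=0, level(D)=1, enqueue
  process D: level=1
    D->C: in-degree(C)=0, level(C)=2, enqueue
  process C: level=2
All levels: A:0, B:0, C:2, D:1
max level = 2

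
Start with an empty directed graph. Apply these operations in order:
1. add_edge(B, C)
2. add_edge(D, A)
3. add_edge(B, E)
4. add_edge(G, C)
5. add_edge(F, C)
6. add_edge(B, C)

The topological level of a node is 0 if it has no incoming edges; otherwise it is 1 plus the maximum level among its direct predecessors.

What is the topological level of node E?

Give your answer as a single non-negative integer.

Op 1: add_edge(B, C). Edges now: 1
Op 2: add_edge(D, A). Edges now: 2
Op 3: add_edge(B, E). Edges now: 3
Op 4: add_edge(G, C). Edges now: 4
Op 5: add_edge(F, C). Edges now: 5
Op 6: add_edge(B, C) (duplicate, no change). Edges now: 5
Compute levels (Kahn BFS):
  sources (in-degree 0): B, D, F, G
  process B: level=0
    B->C: in-degree(C)=2, level(C)>=1
    B->E: in-degree(E)=0, level(E)=1, enqueue
  process D: level=0
    D->A: in-degree(A)=0, level(A)=1, enqueue
  process F: level=0
    F->C: in-degree(C)=1, level(C)>=1
  process G: level=0
    G->C: in-degree(C)=0, level(C)=1, enqueue
  process E: level=1
  process A: level=1
  process C: level=1
All levels: A:1, B:0, C:1, D:0, E:1, F:0, G:0
level(E) = 1

Answer: 1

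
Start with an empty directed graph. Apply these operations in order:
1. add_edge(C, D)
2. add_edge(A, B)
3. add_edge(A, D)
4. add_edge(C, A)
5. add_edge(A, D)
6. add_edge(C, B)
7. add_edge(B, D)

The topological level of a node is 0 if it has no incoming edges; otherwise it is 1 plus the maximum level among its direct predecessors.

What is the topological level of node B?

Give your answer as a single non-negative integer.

Answer: 2

Derivation:
Op 1: add_edge(C, D). Edges now: 1
Op 2: add_edge(A, B). Edges now: 2
Op 3: add_edge(A, D). Edges now: 3
Op 4: add_edge(C, A). Edges now: 4
Op 5: add_edge(A, D) (duplicate, no change). Edges now: 4
Op 6: add_edge(C, B). Edges now: 5
Op 7: add_edge(B, D). Edges now: 6
Compute levels (Kahn BFS):
  sources (in-degree 0): C
  process C: level=0
    C->A: in-degree(A)=0, level(A)=1, enqueue
    C->B: in-degree(B)=1, level(B)>=1
    C->D: in-degree(D)=2, level(D)>=1
  process A: level=1
    A->B: in-degree(B)=0, level(B)=2, enqueue
    A->D: in-degree(D)=1, level(D)>=2
  process B: level=2
    B->D: in-degree(D)=0, level(D)=3, enqueue
  process D: level=3
All levels: A:1, B:2, C:0, D:3
level(B) = 2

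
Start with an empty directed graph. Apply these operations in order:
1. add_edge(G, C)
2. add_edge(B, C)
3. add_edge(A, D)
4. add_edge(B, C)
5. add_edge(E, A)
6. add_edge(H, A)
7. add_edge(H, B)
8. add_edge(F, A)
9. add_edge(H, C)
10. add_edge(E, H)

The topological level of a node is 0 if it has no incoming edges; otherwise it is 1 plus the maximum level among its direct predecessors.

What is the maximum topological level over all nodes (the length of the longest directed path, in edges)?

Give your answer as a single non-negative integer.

Answer: 3

Derivation:
Op 1: add_edge(G, C). Edges now: 1
Op 2: add_edge(B, C). Edges now: 2
Op 3: add_edge(A, D). Edges now: 3
Op 4: add_edge(B, C) (duplicate, no change). Edges now: 3
Op 5: add_edge(E, A). Edges now: 4
Op 6: add_edge(H, A). Edges now: 5
Op 7: add_edge(H, B). Edges now: 6
Op 8: add_edge(F, A). Edges now: 7
Op 9: add_edge(H, C). Edges now: 8
Op 10: add_edge(E, H). Edges now: 9
Compute levels (Kahn BFS):
  sources (in-degree 0): E, F, G
  process E: level=0
    E->A: in-degree(A)=2, level(A)>=1
    E->H: in-degree(H)=0, level(H)=1, enqueue
  process F: level=0
    F->A: in-degree(A)=1, level(A)>=1
  process G: level=0
    G->C: in-degree(C)=2, level(C)>=1
  process H: level=1
    H->A: in-degree(A)=0, level(A)=2, enqueue
    H->B: in-degree(B)=0, level(B)=2, enqueue
    H->C: in-degree(C)=1, level(C)>=2
  process A: level=2
    A->D: in-degree(D)=0, level(D)=3, enqueue
  process B: level=2
    B->C: in-degree(C)=0, level(C)=3, enqueue
  process D: level=3
  process C: level=3
All levels: A:2, B:2, C:3, D:3, E:0, F:0, G:0, H:1
max level = 3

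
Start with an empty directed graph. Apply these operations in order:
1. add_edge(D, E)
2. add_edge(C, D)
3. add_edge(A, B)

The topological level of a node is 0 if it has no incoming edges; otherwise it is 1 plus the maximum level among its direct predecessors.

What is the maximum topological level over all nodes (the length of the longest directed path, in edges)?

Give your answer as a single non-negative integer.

Op 1: add_edge(D, E). Edges now: 1
Op 2: add_edge(C, D). Edges now: 2
Op 3: add_edge(A, B). Edges now: 3
Compute levels (Kahn BFS):
  sources (in-degree 0): A, C
  process A: level=0
    A->B: in-degree(B)=0, level(B)=1, enqueue
  process C: level=0
    C->D: in-degree(D)=0, level(D)=1, enqueue
  process B: level=1
  process D: level=1
    D->E: in-degree(E)=0, level(E)=2, enqueue
  process E: level=2
All levels: A:0, B:1, C:0, D:1, E:2
max level = 2

Answer: 2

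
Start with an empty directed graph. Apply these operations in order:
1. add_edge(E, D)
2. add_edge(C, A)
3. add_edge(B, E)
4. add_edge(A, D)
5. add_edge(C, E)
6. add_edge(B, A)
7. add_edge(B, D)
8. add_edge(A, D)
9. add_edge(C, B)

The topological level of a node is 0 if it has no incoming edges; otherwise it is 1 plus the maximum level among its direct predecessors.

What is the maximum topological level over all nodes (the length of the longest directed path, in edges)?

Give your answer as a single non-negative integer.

Op 1: add_edge(E, D). Edges now: 1
Op 2: add_edge(C, A). Edges now: 2
Op 3: add_edge(B, E). Edges now: 3
Op 4: add_edge(A, D). Edges now: 4
Op 5: add_edge(C, E). Edges now: 5
Op 6: add_edge(B, A). Edges now: 6
Op 7: add_edge(B, D). Edges now: 7
Op 8: add_edge(A, D) (duplicate, no change). Edges now: 7
Op 9: add_edge(C, B). Edges now: 8
Compute levels (Kahn BFS):
  sources (in-degree 0): C
  process C: level=0
    C->A: in-degree(A)=1, level(A)>=1
    C->B: in-degree(B)=0, level(B)=1, enqueue
    C->E: in-degree(E)=1, level(E)>=1
  process B: level=1
    B->A: in-degree(A)=0, level(A)=2, enqueue
    B->D: in-degree(D)=2, level(D)>=2
    B->E: in-degree(E)=0, level(E)=2, enqueue
  process A: level=2
    A->D: in-degree(D)=1, level(D)>=3
  process E: level=2
    E->D: in-degree(D)=0, level(D)=3, enqueue
  process D: level=3
All levels: A:2, B:1, C:0, D:3, E:2
max level = 3

Answer: 3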